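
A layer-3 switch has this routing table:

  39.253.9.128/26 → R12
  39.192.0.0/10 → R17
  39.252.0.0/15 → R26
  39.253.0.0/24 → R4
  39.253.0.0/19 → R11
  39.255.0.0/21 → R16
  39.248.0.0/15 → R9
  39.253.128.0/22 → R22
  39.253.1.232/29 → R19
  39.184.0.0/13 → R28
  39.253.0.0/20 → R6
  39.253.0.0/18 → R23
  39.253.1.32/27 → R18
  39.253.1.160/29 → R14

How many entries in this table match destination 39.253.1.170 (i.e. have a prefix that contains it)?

Prefixes containing 39.253.1.170:
  39.192.0.0/10 (39.192.0.0 - 39.255.255.255)
  39.252.0.0/15 (39.252.0.0 - 39.253.255.255)
  39.253.0.0/18 (39.253.0.0 - 39.253.63.255)
  39.253.0.0/19 (39.253.0.0 - 39.253.31.255)
  39.253.0.0/20 (39.253.0.0 - 39.253.15.255)
Total matching entries: 5.

5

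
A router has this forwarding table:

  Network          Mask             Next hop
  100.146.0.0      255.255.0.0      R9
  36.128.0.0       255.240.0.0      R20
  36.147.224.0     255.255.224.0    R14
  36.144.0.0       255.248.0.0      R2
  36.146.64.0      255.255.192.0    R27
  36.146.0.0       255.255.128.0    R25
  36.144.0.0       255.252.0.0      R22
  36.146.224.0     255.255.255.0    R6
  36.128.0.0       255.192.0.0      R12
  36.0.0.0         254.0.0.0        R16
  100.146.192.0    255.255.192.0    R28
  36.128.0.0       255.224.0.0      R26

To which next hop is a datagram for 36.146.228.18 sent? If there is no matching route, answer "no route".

Routes whose prefix contains 36.146.228.18:
  36.0.0.0/7 (36.0.0.0 - 37.255.255.255) -> R16
  36.128.0.0/10 (36.128.0.0 - 36.191.255.255) -> R12
  36.128.0.0/11 (36.128.0.0 - 36.159.255.255) -> R26
  36.144.0.0/13 (36.144.0.0 - 36.151.255.255) -> R2
  36.144.0.0/14 (36.144.0.0 - 36.147.255.255) -> R22
More-specific entries that do NOT match:
  36.146.224.0/24 (36.146.224.0 - 36.146.224.255) does not contain 36.146.228.18
  36.147.224.0/19 (36.147.224.0 - 36.147.255.255) does not contain 36.146.228.18
  36.146.64.0/18 (36.146.64.0 - 36.146.127.255) does not contain 36.146.228.18
  100.146.192.0/18 (100.146.192.0 - 100.146.255.255) does not contain 36.146.228.18
  36.146.0.0/17 (36.146.0.0 - 36.146.127.255) does not contain 36.146.228.18
  100.146.0.0/16 (100.146.0.0 - 100.146.255.255) does not contain 36.146.228.18
Longest matching prefix is /14 -> next hop R22.

R22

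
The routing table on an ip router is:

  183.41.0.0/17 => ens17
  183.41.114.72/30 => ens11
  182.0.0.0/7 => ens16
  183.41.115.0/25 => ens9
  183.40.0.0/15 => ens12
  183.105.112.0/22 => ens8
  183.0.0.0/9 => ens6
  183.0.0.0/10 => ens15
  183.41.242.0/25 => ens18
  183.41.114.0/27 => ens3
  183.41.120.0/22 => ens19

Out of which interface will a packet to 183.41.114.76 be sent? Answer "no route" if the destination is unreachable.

ens17

Routes whose prefix contains 183.41.114.76:
  182.0.0.0/7 (182.0.0.0 - 183.255.255.255) -> ens16
  183.0.0.0/9 (183.0.0.0 - 183.127.255.255) -> ens6
  183.0.0.0/10 (183.0.0.0 - 183.63.255.255) -> ens15
  183.40.0.0/15 (183.40.0.0 - 183.41.255.255) -> ens12
  183.41.0.0/17 (183.41.0.0 - 183.41.127.255) -> ens17
More-specific entries that do NOT match:
  183.41.114.72/30 (183.41.114.72 - 183.41.114.75) does not contain 183.41.114.76
  183.41.114.0/27 (183.41.114.0 - 183.41.114.31) does not contain 183.41.114.76
  183.41.115.0/25 (183.41.115.0 - 183.41.115.127) does not contain 183.41.114.76
  183.41.242.0/25 (183.41.242.0 - 183.41.242.127) does not contain 183.41.114.76
  183.105.112.0/22 (183.105.112.0 - 183.105.115.255) does not contain 183.41.114.76
  183.41.120.0/22 (183.41.120.0 - 183.41.123.255) does not contain 183.41.114.76
Longest matching prefix is /17 -> interface ens17.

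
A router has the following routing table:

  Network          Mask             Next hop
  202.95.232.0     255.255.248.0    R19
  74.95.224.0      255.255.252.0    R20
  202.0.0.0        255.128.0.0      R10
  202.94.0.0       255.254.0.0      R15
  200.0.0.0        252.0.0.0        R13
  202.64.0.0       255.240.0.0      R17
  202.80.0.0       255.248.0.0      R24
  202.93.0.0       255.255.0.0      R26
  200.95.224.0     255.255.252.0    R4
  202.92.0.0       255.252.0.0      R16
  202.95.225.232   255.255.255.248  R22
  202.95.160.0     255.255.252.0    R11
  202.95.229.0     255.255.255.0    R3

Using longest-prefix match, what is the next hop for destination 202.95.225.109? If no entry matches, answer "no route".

R15

Routes whose prefix contains 202.95.225.109:
  200.0.0.0/6 (200.0.0.0 - 203.255.255.255) -> R13
  202.0.0.0/9 (202.0.0.0 - 202.127.255.255) -> R10
  202.92.0.0/14 (202.92.0.0 - 202.95.255.255) -> R16
  202.94.0.0/15 (202.94.0.0 - 202.95.255.255) -> R15
More-specific entries that do NOT match:
  202.95.225.232/29 (202.95.225.232 - 202.95.225.239) does not contain 202.95.225.109
  202.95.229.0/24 (202.95.229.0 - 202.95.229.255) does not contain 202.95.225.109
  74.95.224.0/22 (74.95.224.0 - 74.95.227.255) does not contain 202.95.225.109
  200.95.224.0/22 (200.95.224.0 - 200.95.227.255) does not contain 202.95.225.109
  202.95.160.0/22 (202.95.160.0 - 202.95.163.255) does not contain 202.95.225.109
  202.95.232.0/21 (202.95.232.0 - 202.95.239.255) does not contain 202.95.225.109
  202.93.0.0/16 (202.93.0.0 - 202.93.255.255) does not contain 202.95.225.109
Longest matching prefix is /15 -> next hop R15.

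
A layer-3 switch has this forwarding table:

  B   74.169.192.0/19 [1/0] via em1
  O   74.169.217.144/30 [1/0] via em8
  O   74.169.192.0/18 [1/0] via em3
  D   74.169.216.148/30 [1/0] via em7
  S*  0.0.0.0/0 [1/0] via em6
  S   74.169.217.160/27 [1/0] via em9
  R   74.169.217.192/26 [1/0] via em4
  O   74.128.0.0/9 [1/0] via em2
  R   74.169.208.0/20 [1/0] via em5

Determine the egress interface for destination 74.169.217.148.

Routes whose prefix contains 74.169.217.148:
  0.0.0.0/0 (default, matches everything) -> em6
  74.128.0.0/9 (74.128.0.0 - 74.255.255.255) -> em2
  74.169.192.0/18 (74.169.192.0 - 74.169.255.255) -> em3
  74.169.192.0/19 (74.169.192.0 - 74.169.223.255) -> em1
  74.169.208.0/20 (74.169.208.0 - 74.169.223.255) -> em5
More-specific entries that do NOT match:
  74.169.217.144/30 (74.169.217.144 - 74.169.217.147) does not contain 74.169.217.148
  74.169.216.148/30 (74.169.216.148 - 74.169.216.151) does not contain 74.169.217.148
  74.169.217.160/27 (74.169.217.160 - 74.169.217.191) does not contain 74.169.217.148
  74.169.217.192/26 (74.169.217.192 - 74.169.217.255) does not contain 74.169.217.148
Longest matching prefix is /20 -> interface em5.

em5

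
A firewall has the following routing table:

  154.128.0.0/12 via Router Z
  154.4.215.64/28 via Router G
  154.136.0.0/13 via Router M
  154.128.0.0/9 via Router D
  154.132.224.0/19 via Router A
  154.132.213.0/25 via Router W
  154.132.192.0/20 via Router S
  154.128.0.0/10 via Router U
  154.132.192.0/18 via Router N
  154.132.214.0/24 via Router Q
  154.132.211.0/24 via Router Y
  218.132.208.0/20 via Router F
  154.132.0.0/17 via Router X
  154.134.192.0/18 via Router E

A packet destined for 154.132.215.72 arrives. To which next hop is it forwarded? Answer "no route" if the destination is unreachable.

Routes whose prefix contains 154.132.215.72:
  154.128.0.0/9 (154.128.0.0 - 154.255.255.255) -> Router D
  154.128.0.0/10 (154.128.0.0 - 154.191.255.255) -> Router U
  154.128.0.0/12 (154.128.0.0 - 154.143.255.255) -> Router Z
  154.132.192.0/18 (154.132.192.0 - 154.132.255.255) -> Router N
More-specific entries that do NOT match:
  154.4.215.64/28 (154.4.215.64 - 154.4.215.79) does not contain 154.132.215.72
  154.132.213.0/25 (154.132.213.0 - 154.132.213.127) does not contain 154.132.215.72
  154.132.214.0/24 (154.132.214.0 - 154.132.214.255) does not contain 154.132.215.72
  154.132.211.0/24 (154.132.211.0 - 154.132.211.255) does not contain 154.132.215.72
  154.132.192.0/20 (154.132.192.0 - 154.132.207.255) does not contain 154.132.215.72
  218.132.208.0/20 (218.132.208.0 - 218.132.223.255) does not contain 154.132.215.72
  154.132.224.0/19 (154.132.224.0 - 154.132.255.255) does not contain 154.132.215.72
Longest matching prefix is /18 -> next hop Router N.

Router N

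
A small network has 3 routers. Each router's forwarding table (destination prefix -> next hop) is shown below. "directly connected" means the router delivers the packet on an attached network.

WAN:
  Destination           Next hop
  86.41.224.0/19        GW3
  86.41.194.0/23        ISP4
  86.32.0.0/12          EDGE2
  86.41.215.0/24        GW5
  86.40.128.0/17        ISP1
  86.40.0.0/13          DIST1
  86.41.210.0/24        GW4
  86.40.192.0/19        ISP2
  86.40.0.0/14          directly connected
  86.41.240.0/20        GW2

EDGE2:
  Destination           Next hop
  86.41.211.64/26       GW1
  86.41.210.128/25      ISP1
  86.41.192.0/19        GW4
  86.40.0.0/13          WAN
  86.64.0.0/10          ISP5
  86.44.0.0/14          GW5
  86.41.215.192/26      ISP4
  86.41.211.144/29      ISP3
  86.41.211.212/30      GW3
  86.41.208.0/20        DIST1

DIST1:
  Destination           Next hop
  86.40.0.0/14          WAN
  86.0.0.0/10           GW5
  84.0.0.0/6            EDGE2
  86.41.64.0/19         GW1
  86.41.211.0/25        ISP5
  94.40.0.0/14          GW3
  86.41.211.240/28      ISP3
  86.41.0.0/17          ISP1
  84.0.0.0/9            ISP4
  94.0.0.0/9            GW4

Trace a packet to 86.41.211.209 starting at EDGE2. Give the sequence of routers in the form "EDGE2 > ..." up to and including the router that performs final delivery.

At EDGE2: longest match for 86.41.211.209 is 86.41.208.0/20 -> DIST1
At DIST1: longest match for 86.41.211.209 is 86.40.0.0/14 -> WAN
At WAN: longest match for 86.41.211.209 is 86.40.0.0/14 -> directly connected

EDGE2 > DIST1 > WAN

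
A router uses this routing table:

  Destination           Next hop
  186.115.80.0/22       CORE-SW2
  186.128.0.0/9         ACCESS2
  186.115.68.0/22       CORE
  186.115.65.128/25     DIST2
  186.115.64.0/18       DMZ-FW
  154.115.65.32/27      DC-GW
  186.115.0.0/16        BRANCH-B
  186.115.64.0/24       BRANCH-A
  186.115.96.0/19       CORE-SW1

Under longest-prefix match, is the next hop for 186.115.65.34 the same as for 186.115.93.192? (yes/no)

yes

186.115.65.34: longest match 186.115.64.0/18 -> DMZ-FW
186.115.93.192: longest match 186.115.64.0/18 -> DMZ-FW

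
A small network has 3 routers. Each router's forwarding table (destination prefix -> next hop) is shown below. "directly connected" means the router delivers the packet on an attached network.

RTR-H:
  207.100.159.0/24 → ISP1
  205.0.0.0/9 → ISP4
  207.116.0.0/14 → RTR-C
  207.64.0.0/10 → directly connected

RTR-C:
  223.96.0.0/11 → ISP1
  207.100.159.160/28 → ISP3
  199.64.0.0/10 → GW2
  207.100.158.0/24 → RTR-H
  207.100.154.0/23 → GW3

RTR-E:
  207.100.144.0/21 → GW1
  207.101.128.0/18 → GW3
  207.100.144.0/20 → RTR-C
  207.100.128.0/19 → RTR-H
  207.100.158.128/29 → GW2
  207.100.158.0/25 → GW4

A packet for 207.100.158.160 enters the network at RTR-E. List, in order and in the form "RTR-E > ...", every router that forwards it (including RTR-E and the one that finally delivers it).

At RTR-E: longest match for 207.100.158.160 is 207.100.144.0/20 -> RTR-C
At RTR-C: longest match for 207.100.158.160 is 207.100.158.0/24 -> RTR-H
At RTR-H: longest match for 207.100.158.160 is 207.64.0.0/10 -> directly connected

RTR-E > RTR-C > RTR-H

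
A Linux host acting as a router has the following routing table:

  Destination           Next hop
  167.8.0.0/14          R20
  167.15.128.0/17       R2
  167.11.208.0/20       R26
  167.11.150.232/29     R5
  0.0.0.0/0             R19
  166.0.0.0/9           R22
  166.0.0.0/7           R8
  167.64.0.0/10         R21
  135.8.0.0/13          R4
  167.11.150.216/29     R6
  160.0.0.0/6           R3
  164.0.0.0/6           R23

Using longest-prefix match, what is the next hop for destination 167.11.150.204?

Routes whose prefix contains 167.11.150.204:
  0.0.0.0/0 (default, matches everything) -> R19
  164.0.0.0/6 (164.0.0.0 - 167.255.255.255) -> R23
  166.0.0.0/7 (166.0.0.0 - 167.255.255.255) -> R8
  167.8.0.0/14 (167.8.0.0 - 167.11.255.255) -> R20
More-specific entries that do NOT match:
  167.11.150.232/29 (167.11.150.232 - 167.11.150.239) does not contain 167.11.150.204
  167.11.150.216/29 (167.11.150.216 - 167.11.150.223) does not contain 167.11.150.204
  167.11.208.0/20 (167.11.208.0 - 167.11.223.255) does not contain 167.11.150.204
  167.15.128.0/17 (167.15.128.0 - 167.15.255.255) does not contain 167.11.150.204
Longest matching prefix is /14 -> next hop R20.

R20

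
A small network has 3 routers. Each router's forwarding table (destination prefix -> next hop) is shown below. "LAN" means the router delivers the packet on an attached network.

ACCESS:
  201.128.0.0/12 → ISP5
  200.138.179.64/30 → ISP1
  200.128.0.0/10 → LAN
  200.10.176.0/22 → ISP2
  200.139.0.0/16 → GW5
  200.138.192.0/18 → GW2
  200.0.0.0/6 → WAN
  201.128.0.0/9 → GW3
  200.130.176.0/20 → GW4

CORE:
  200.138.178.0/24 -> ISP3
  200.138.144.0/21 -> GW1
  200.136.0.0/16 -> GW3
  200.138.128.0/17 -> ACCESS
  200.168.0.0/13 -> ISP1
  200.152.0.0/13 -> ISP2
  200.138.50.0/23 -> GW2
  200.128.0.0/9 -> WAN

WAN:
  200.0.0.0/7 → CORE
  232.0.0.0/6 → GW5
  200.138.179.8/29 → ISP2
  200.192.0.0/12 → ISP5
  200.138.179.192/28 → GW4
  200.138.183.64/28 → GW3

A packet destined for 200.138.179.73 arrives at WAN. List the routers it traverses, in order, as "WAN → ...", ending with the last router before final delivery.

At WAN: longest match for 200.138.179.73 is 200.0.0.0/7 -> CORE
At CORE: longest match for 200.138.179.73 is 200.138.128.0/17 -> ACCESS
At ACCESS: longest match for 200.138.179.73 is 200.128.0.0/10 -> LAN

WAN → CORE → ACCESS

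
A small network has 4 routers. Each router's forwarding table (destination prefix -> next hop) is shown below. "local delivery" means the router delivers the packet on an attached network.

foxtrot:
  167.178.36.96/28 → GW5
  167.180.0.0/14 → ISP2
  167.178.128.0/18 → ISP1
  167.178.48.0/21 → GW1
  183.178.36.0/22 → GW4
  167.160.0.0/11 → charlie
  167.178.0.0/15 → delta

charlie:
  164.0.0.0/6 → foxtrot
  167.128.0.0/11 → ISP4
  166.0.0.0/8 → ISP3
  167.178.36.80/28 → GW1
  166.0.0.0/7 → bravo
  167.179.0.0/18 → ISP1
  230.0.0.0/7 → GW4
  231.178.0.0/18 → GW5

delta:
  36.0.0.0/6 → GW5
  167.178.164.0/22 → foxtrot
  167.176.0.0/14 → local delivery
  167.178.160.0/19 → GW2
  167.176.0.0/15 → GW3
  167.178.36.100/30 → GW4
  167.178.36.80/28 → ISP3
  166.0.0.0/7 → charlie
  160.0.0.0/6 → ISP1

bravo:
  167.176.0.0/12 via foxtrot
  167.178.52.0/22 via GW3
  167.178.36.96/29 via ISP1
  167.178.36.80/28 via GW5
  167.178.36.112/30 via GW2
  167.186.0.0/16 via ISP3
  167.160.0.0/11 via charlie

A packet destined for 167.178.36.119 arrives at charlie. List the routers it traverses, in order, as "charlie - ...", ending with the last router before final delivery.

charlie - bravo - foxtrot - delta

At charlie: longest match for 167.178.36.119 is 166.0.0.0/7 -> bravo
At bravo: longest match for 167.178.36.119 is 167.176.0.0/12 -> foxtrot
At foxtrot: longest match for 167.178.36.119 is 167.178.0.0/15 -> delta
At delta: longest match for 167.178.36.119 is 167.176.0.0/14 -> local delivery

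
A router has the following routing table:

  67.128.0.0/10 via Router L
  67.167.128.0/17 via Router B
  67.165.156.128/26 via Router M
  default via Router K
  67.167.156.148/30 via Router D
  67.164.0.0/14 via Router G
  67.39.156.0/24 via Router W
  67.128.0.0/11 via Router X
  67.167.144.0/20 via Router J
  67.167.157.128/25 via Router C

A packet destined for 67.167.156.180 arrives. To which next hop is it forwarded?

Router J

Routes whose prefix contains 67.167.156.180:
  0.0.0.0/0 (default, matches everything) -> Router K
  67.128.0.0/10 (67.128.0.0 - 67.191.255.255) -> Router L
  67.164.0.0/14 (67.164.0.0 - 67.167.255.255) -> Router G
  67.167.128.0/17 (67.167.128.0 - 67.167.255.255) -> Router B
  67.167.144.0/20 (67.167.144.0 - 67.167.159.255) -> Router J
More-specific entries that do NOT match:
  67.167.156.148/30 (67.167.156.148 - 67.167.156.151) does not contain 67.167.156.180
  67.165.156.128/26 (67.165.156.128 - 67.165.156.191) does not contain 67.167.156.180
  67.167.157.128/25 (67.167.157.128 - 67.167.157.255) does not contain 67.167.156.180
  67.39.156.0/24 (67.39.156.0 - 67.39.156.255) does not contain 67.167.156.180
Longest matching prefix is /20 -> next hop Router J.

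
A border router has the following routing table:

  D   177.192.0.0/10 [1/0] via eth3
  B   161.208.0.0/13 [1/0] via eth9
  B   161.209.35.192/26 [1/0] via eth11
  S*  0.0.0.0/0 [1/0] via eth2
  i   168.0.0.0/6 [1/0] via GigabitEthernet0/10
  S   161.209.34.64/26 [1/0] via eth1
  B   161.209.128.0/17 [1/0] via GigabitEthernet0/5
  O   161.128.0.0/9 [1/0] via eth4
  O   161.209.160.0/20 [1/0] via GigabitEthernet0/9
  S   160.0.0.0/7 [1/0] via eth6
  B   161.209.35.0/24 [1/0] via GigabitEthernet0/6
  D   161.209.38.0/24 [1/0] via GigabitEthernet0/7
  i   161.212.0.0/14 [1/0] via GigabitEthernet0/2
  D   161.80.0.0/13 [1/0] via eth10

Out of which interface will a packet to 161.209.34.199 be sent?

Routes whose prefix contains 161.209.34.199:
  0.0.0.0/0 (default, matches everything) -> eth2
  160.0.0.0/7 (160.0.0.0 - 161.255.255.255) -> eth6
  161.128.0.0/9 (161.128.0.0 - 161.255.255.255) -> eth4
  161.208.0.0/13 (161.208.0.0 - 161.215.255.255) -> eth9
More-specific entries that do NOT match:
  161.209.35.192/26 (161.209.35.192 - 161.209.35.255) does not contain 161.209.34.199
  161.209.34.64/26 (161.209.34.64 - 161.209.34.127) does not contain 161.209.34.199
  161.209.35.0/24 (161.209.35.0 - 161.209.35.255) does not contain 161.209.34.199
  161.209.38.0/24 (161.209.38.0 - 161.209.38.255) does not contain 161.209.34.199
  161.209.160.0/20 (161.209.160.0 - 161.209.175.255) does not contain 161.209.34.199
  161.209.128.0/17 (161.209.128.0 - 161.209.255.255) does not contain 161.209.34.199
  161.212.0.0/14 (161.212.0.0 - 161.215.255.255) does not contain 161.209.34.199
Longest matching prefix is /13 -> interface eth9.

eth9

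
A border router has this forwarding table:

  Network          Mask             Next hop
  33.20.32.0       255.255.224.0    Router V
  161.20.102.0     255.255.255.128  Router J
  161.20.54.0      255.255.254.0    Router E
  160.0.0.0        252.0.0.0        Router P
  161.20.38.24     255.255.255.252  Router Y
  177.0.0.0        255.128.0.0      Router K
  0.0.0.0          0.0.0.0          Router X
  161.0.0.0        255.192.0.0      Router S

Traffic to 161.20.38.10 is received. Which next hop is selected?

Router S

Routes whose prefix contains 161.20.38.10:
  0.0.0.0/0 (default, matches everything) -> Router X
  160.0.0.0/6 (160.0.0.0 - 163.255.255.255) -> Router P
  161.0.0.0/10 (161.0.0.0 - 161.63.255.255) -> Router S
More-specific entries that do NOT match:
  161.20.38.24/30 (161.20.38.24 - 161.20.38.27) does not contain 161.20.38.10
  161.20.102.0/25 (161.20.102.0 - 161.20.102.127) does not contain 161.20.38.10
  161.20.54.0/23 (161.20.54.0 - 161.20.55.255) does not contain 161.20.38.10
  33.20.32.0/19 (33.20.32.0 - 33.20.63.255) does not contain 161.20.38.10
Longest matching prefix is /10 -> next hop Router S.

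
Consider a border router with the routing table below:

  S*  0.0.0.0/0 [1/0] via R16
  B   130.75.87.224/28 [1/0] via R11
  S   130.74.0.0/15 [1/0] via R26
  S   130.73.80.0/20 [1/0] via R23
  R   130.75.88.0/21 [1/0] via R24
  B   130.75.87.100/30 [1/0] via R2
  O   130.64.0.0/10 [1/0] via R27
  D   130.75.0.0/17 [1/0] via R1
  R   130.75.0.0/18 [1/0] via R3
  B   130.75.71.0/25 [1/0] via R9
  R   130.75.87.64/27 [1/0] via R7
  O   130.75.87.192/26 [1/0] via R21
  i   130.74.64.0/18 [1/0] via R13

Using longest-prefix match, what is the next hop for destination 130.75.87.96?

R1

Routes whose prefix contains 130.75.87.96:
  0.0.0.0/0 (default, matches everything) -> R16
  130.64.0.0/10 (130.64.0.0 - 130.127.255.255) -> R27
  130.74.0.0/15 (130.74.0.0 - 130.75.255.255) -> R26
  130.75.0.0/17 (130.75.0.0 - 130.75.127.255) -> R1
More-specific entries that do NOT match:
  130.75.87.100/30 (130.75.87.100 - 130.75.87.103) does not contain 130.75.87.96
  130.75.87.224/28 (130.75.87.224 - 130.75.87.239) does not contain 130.75.87.96
  130.75.87.64/27 (130.75.87.64 - 130.75.87.95) does not contain 130.75.87.96
  130.75.87.192/26 (130.75.87.192 - 130.75.87.255) does not contain 130.75.87.96
  130.75.71.0/25 (130.75.71.0 - 130.75.71.127) does not contain 130.75.87.96
  130.75.88.0/21 (130.75.88.0 - 130.75.95.255) does not contain 130.75.87.96
  130.73.80.0/20 (130.73.80.0 - 130.73.95.255) does not contain 130.75.87.96
  130.75.0.0/18 (130.75.0.0 - 130.75.63.255) does not contain 130.75.87.96
  130.74.64.0/18 (130.74.64.0 - 130.74.127.255) does not contain 130.75.87.96
Longest matching prefix is /17 -> next hop R1.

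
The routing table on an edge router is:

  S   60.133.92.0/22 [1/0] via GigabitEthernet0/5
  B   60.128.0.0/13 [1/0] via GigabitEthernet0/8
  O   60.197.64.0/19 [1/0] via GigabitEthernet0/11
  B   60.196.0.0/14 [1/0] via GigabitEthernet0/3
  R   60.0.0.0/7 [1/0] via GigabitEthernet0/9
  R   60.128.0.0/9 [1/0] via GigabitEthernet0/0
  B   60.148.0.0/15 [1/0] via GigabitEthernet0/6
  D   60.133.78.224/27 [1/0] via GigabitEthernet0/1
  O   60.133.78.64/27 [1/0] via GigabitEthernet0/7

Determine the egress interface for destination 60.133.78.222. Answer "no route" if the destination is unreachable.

Routes whose prefix contains 60.133.78.222:
  60.0.0.0/7 (60.0.0.0 - 61.255.255.255) -> GigabitEthernet0/9
  60.128.0.0/9 (60.128.0.0 - 60.255.255.255) -> GigabitEthernet0/0
  60.128.0.0/13 (60.128.0.0 - 60.135.255.255) -> GigabitEthernet0/8
More-specific entries that do NOT match:
  60.133.78.224/27 (60.133.78.224 - 60.133.78.255) does not contain 60.133.78.222
  60.133.78.64/27 (60.133.78.64 - 60.133.78.95) does not contain 60.133.78.222
  60.133.92.0/22 (60.133.92.0 - 60.133.95.255) does not contain 60.133.78.222
  60.197.64.0/19 (60.197.64.0 - 60.197.95.255) does not contain 60.133.78.222
  60.148.0.0/15 (60.148.0.0 - 60.149.255.255) does not contain 60.133.78.222
  60.196.0.0/14 (60.196.0.0 - 60.199.255.255) does not contain 60.133.78.222
Longest matching prefix is /13 -> interface GigabitEthernet0/8.

GigabitEthernet0/8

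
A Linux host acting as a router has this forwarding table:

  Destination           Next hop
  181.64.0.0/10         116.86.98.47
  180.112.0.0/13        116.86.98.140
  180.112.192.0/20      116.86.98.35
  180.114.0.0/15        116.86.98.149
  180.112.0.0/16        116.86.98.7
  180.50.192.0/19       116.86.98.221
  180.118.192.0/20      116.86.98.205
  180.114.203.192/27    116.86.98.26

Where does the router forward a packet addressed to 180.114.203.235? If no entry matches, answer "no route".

116.86.98.149

Routes whose prefix contains 180.114.203.235:
  180.112.0.0/13 (180.112.0.0 - 180.119.255.255) -> 116.86.98.140
  180.114.0.0/15 (180.114.0.0 - 180.115.255.255) -> 116.86.98.149
More-specific entries that do NOT match:
  180.114.203.192/27 (180.114.203.192 - 180.114.203.223) does not contain 180.114.203.235
  180.112.192.0/20 (180.112.192.0 - 180.112.207.255) does not contain 180.114.203.235
  180.118.192.0/20 (180.118.192.0 - 180.118.207.255) does not contain 180.114.203.235
  180.50.192.0/19 (180.50.192.0 - 180.50.223.255) does not contain 180.114.203.235
  180.112.0.0/16 (180.112.0.0 - 180.112.255.255) does not contain 180.114.203.235
Longest matching prefix is /15 -> next hop 116.86.98.149.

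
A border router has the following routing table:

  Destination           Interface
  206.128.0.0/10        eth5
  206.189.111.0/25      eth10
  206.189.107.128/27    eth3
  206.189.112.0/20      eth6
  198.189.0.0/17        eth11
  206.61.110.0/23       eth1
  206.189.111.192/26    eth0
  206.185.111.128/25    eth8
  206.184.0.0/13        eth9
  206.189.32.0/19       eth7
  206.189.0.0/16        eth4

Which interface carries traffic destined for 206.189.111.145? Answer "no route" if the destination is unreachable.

Routes whose prefix contains 206.189.111.145:
  206.128.0.0/10 (206.128.0.0 - 206.191.255.255) -> eth5
  206.184.0.0/13 (206.184.0.0 - 206.191.255.255) -> eth9
  206.189.0.0/16 (206.189.0.0 - 206.189.255.255) -> eth4
More-specific entries that do NOT match:
  206.189.107.128/27 (206.189.107.128 - 206.189.107.159) does not contain 206.189.111.145
  206.189.111.192/26 (206.189.111.192 - 206.189.111.255) does not contain 206.189.111.145
  206.189.111.0/25 (206.189.111.0 - 206.189.111.127) does not contain 206.189.111.145
  206.185.111.128/25 (206.185.111.128 - 206.185.111.255) does not contain 206.189.111.145
  206.61.110.0/23 (206.61.110.0 - 206.61.111.255) does not contain 206.189.111.145
  206.189.112.0/20 (206.189.112.0 - 206.189.127.255) does not contain 206.189.111.145
  206.189.32.0/19 (206.189.32.0 - 206.189.63.255) does not contain 206.189.111.145
  198.189.0.0/17 (198.189.0.0 - 198.189.127.255) does not contain 206.189.111.145
Longest matching prefix is /16 -> interface eth4.

eth4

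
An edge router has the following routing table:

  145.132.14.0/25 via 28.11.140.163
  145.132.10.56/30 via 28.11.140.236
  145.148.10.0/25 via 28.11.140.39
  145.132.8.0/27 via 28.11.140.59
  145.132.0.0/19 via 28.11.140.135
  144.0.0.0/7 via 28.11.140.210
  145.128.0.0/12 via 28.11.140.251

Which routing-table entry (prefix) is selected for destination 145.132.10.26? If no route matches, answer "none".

145.132.0.0/19

Entries matching 145.132.10.26:
  144.0.0.0/7 (144.0.0.0 - 145.255.255.255)
  145.128.0.0/12 (145.128.0.0 - 145.143.255.255)
  145.132.0.0/19 (145.132.0.0 - 145.132.31.255)
Most specific is 145.132.0.0/19.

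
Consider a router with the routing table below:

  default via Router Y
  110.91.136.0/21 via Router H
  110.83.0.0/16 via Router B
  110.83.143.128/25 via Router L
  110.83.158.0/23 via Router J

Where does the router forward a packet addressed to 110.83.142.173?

Routes whose prefix contains 110.83.142.173:
  0.0.0.0/0 (default, matches everything) -> Router Y
  110.83.0.0/16 (110.83.0.0 - 110.83.255.255) -> Router B
More-specific entries that do NOT match:
  110.83.143.128/25 (110.83.143.128 - 110.83.143.255) does not contain 110.83.142.173
  110.83.158.0/23 (110.83.158.0 - 110.83.159.255) does not contain 110.83.142.173
  110.91.136.0/21 (110.91.136.0 - 110.91.143.255) does not contain 110.83.142.173
Longest matching prefix is /16 -> next hop Router B.

Router B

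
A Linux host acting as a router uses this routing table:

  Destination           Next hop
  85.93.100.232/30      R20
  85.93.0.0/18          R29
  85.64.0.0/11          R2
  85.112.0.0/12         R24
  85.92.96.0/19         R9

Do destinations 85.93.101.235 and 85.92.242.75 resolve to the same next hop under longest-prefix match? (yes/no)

85.93.101.235: longest match 85.64.0.0/11 -> R2
85.92.242.75: longest match 85.64.0.0/11 -> R2

yes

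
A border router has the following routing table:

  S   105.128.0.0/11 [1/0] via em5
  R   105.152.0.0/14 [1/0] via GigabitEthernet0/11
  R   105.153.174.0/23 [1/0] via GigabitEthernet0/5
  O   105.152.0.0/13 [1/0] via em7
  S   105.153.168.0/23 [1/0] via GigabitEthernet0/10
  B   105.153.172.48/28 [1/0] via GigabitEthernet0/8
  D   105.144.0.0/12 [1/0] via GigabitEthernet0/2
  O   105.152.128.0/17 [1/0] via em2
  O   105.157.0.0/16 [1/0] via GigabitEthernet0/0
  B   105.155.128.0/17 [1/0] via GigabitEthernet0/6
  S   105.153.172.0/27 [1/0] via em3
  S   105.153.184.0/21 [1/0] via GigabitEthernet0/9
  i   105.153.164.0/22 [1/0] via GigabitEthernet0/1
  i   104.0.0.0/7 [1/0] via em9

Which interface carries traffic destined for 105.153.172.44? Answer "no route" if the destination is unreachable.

Routes whose prefix contains 105.153.172.44:
  104.0.0.0/7 (104.0.0.0 - 105.255.255.255) -> em9
  105.128.0.0/11 (105.128.0.0 - 105.159.255.255) -> em5
  105.144.0.0/12 (105.144.0.0 - 105.159.255.255) -> GigabitEthernet0/2
  105.152.0.0/13 (105.152.0.0 - 105.159.255.255) -> em7
  105.152.0.0/14 (105.152.0.0 - 105.155.255.255) -> GigabitEthernet0/11
More-specific entries that do NOT match:
  105.153.172.48/28 (105.153.172.48 - 105.153.172.63) does not contain 105.153.172.44
  105.153.172.0/27 (105.153.172.0 - 105.153.172.31) does not contain 105.153.172.44
  105.153.174.0/23 (105.153.174.0 - 105.153.175.255) does not contain 105.153.172.44
  105.153.168.0/23 (105.153.168.0 - 105.153.169.255) does not contain 105.153.172.44
  105.153.164.0/22 (105.153.164.0 - 105.153.167.255) does not contain 105.153.172.44
  105.153.184.0/21 (105.153.184.0 - 105.153.191.255) does not contain 105.153.172.44
  105.152.128.0/17 (105.152.128.0 - 105.152.255.255) does not contain 105.153.172.44
  105.155.128.0/17 (105.155.128.0 - 105.155.255.255) does not contain 105.153.172.44
  105.157.0.0/16 (105.157.0.0 - 105.157.255.255) does not contain 105.153.172.44
Longest matching prefix is /14 -> interface GigabitEthernet0/11.

GigabitEthernet0/11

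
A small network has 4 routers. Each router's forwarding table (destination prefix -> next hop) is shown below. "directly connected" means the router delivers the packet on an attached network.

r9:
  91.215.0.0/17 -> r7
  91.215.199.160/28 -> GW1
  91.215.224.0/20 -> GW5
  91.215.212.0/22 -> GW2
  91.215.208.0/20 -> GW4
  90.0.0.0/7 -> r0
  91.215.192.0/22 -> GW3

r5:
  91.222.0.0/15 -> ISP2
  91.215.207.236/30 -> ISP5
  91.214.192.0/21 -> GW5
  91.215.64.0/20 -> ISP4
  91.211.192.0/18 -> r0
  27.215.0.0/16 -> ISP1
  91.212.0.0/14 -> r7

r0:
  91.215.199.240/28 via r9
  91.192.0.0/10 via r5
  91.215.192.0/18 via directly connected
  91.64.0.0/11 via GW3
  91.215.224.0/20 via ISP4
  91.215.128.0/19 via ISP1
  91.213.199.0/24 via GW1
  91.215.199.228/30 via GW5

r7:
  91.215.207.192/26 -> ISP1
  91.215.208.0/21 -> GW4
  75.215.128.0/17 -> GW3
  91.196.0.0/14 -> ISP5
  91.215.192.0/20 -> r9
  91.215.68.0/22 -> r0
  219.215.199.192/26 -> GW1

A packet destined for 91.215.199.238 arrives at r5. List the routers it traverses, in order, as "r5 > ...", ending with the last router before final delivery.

At r5: longest match for 91.215.199.238 is 91.212.0.0/14 -> r7
At r7: longest match for 91.215.199.238 is 91.215.192.0/20 -> r9
At r9: longest match for 91.215.199.238 is 90.0.0.0/7 -> r0
At r0: longest match for 91.215.199.238 is 91.215.192.0/18 -> directly connected

r5 > r7 > r9 > r0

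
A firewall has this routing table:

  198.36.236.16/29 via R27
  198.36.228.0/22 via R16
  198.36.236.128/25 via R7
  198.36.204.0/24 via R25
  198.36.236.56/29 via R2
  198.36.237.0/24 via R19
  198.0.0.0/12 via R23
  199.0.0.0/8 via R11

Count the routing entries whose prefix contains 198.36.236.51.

0

No listed prefix contains 198.36.236.51.
Total matching entries: 0.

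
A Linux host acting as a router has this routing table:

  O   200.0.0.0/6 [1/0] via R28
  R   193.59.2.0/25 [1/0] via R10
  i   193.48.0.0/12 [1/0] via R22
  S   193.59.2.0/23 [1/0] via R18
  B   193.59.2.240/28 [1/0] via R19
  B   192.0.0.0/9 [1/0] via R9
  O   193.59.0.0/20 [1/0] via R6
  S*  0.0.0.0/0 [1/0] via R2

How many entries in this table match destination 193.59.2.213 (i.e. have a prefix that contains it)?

4

Prefixes containing 193.59.2.213:
  0.0.0.0/0 (default, matches everything)
  193.48.0.0/12 (193.48.0.0 - 193.63.255.255)
  193.59.0.0/20 (193.59.0.0 - 193.59.15.255)
  193.59.2.0/23 (193.59.2.0 - 193.59.3.255)
Total matching entries: 4.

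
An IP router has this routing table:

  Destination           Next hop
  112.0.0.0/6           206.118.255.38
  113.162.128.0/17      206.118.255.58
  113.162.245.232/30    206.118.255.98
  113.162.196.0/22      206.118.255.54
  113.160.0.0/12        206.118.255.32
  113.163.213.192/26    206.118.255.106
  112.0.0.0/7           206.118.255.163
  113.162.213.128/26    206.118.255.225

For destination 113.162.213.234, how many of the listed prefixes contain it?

Prefixes containing 113.162.213.234:
  112.0.0.0/6 (112.0.0.0 - 115.255.255.255)
  112.0.0.0/7 (112.0.0.0 - 113.255.255.255)
  113.160.0.0/12 (113.160.0.0 - 113.175.255.255)
  113.162.128.0/17 (113.162.128.0 - 113.162.255.255)
Total matching entries: 4.

4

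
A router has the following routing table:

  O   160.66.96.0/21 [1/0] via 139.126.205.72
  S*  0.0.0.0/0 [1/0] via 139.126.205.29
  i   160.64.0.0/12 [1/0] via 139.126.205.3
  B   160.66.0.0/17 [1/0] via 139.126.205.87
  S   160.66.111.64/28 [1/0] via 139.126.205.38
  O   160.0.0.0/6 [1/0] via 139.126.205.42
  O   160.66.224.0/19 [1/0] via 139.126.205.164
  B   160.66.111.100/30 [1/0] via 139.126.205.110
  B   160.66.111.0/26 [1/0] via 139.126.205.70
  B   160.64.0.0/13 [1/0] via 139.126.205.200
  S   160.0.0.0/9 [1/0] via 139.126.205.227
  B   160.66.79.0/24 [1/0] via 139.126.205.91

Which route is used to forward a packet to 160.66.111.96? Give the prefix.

160.66.0.0/17

Entries matching 160.66.111.96:
  0.0.0.0/0 (default, matches everything)
  160.0.0.0/6 (160.0.0.0 - 163.255.255.255)
  160.0.0.0/9 (160.0.0.0 - 160.127.255.255)
  160.64.0.0/12 (160.64.0.0 - 160.79.255.255)
  160.64.0.0/13 (160.64.0.0 - 160.71.255.255)
  160.66.0.0/17 (160.66.0.0 - 160.66.127.255)
Most specific is 160.66.0.0/17.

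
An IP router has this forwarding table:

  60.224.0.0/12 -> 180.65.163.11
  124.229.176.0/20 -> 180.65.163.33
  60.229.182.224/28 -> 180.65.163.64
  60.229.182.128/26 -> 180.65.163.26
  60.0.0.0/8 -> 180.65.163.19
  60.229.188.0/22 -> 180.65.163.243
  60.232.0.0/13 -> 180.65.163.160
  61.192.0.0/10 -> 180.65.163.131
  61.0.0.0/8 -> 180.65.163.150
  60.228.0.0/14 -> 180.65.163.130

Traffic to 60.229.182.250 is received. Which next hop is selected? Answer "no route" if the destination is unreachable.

Routes whose prefix contains 60.229.182.250:
  60.0.0.0/8 (60.0.0.0 - 60.255.255.255) -> 180.65.163.19
  60.224.0.0/12 (60.224.0.0 - 60.239.255.255) -> 180.65.163.11
  60.228.0.0/14 (60.228.0.0 - 60.231.255.255) -> 180.65.163.130
More-specific entries that do NOT match:
  60.229.182.224/28 (60.229.182.224 - 60.229.182.239) does not contain 60.229.182.250
  60.229.182.128/26 (60.229.182.128 - 60.229.182.191) does not contain 60.229.182.250
  60.229.188.0/22 (60.229.188.0 - 60.229.191.255) does not contain 60.229.182.250
  124.229.176.0/20 (124.229.176.0 - 124.229.191.255) does not contain 60.229.182.250
Longest matching prefix is /14 -> next hop 180.65.163.130.

180.65.163.130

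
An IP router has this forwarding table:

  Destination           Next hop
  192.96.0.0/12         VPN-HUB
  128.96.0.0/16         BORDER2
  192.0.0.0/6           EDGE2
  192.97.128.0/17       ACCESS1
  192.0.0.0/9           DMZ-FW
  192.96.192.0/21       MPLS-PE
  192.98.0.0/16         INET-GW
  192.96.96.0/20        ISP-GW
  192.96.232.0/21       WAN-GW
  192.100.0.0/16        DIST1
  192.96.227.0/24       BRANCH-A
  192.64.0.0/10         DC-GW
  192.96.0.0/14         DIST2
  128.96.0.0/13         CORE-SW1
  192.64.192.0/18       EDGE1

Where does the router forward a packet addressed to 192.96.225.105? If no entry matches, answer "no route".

Routes whose prefix contains 192.96.225.105:
  192.0.0.0/6 (192.0.0.0 - 195.255.255.255) -> EDGE2
  192.0.0.0/9 (192.0.0.0 - 192.127.255.255) -> DMZ-FW
  192.64.0.0/10 (192.64.0.0 - 192.127.255.255) -> DC-GW
  192.96.0.0/12 (192.96.0.0 - 192.111.255.255) -> VPN-HUB
  192.96.0.0/14 (192.96.0.0 - 192.99.255.255) -> DIST2
More-specific entries that do NOT match:
  192.96.227.0/24 (192.96.227.0 - 192.96.227.255) does not contain 192.96.225.105
  192.96.192.0/21 (192.96.192.0 - 192.96.199.255) does not contain 192.96.225.105
  192.96.232.0/21 (192.96.232.0 - 192.96.239.255) does not contain 192.96.225.105
  192.96.96.0/20 (192.96.96.0 - 192.96.111.255) does not contain 192.96.225.105
  192.64.192.0/18 (192.64.192.0 - 192.64.255.255) does not contain 192.96.225.105
  192.97.128.0/17 (192.97.128.0 - 192.97.255.255) does not contain 192.96.225.105
  128.96.0.0/16 (128.96.0.0 - 128.96.255.255) does not contain 192.96.225.105
  192.98.0.0/16 (192.98.0.0 - 192.98.255.255) does not contain 192.96.225.105
  192.100.0.0/16 (192.100.0.0 - 192.100.255.255) does not contain 192.96.225.105
Longest matching prefix is /14 -> next hop DIST2.

DIST2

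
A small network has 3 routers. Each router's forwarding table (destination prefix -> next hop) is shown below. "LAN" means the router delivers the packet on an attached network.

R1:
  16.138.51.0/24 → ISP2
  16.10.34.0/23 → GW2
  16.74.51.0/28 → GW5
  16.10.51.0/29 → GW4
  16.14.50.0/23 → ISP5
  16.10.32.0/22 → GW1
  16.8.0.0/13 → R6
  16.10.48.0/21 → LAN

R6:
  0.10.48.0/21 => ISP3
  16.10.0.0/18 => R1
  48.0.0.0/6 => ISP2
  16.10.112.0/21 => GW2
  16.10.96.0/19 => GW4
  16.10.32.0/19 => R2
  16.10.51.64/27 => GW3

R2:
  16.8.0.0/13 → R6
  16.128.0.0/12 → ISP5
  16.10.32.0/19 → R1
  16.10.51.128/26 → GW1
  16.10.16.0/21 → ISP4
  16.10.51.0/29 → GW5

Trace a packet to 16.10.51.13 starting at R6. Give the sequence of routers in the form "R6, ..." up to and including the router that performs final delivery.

At R6: longest match for 16.10.51.13 is 16.10.32.0/19 -> R2
At R2: longest match for 16.10.51.13 is 16.10.32.0/19 -> R1
At R1: longest match for 16.10.51.13 is 16.10.48.0/21 -> LAN

R6, R2, R1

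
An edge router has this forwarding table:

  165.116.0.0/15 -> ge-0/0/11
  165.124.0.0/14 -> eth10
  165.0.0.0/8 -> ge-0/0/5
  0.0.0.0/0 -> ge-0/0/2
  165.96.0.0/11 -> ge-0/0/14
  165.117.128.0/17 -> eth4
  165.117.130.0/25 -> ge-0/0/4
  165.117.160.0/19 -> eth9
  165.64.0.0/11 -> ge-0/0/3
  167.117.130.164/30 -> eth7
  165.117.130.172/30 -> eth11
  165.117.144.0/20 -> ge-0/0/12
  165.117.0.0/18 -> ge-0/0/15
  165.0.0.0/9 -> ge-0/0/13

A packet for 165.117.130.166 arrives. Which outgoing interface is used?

eth4

Routes whose prefix contains 165.117.130.166:
  0.0.0.0/0 (default, matches everything) -> ge-0/0/2
  165.0.0.0/8 (165.0.0.0 - 165.255.255.255) -> ge-0/0/5
  165.0.0.0/9 (165.0.0.0 - 165.127.255.255) -> ge-0/0/13
  165.96.0.0/11 (165.96.0.0 - 165.127.255.255) -> ge-0/0/14
  165.116.0.0/15 (165.116.0.0 - 165.117.255.255) -> ge-0/0/11
  165.117.128.0/17 (165.117.128.0 - 165.117.255.255) -> eth4
More-specific entries that do NOT match:
  167.117.130.164/30 (167.117.130.164 - 167.117.130.167) does not contain 165.117.130.166
  165.117.130.172/30 (165.117.130.172 - 165.117.130.175) does not contain 165.117.130.166
  165.117.130.0/25 (165.117.130.0 - 165.117.130.127) does not contain 165.117.130.166
  165.117.144.0/20 (165.117.144.0 - 165.117.159.255) does not contain 165.117.130.166
  165.117.160.0/19 (165.117.160.0 - 165.117.191.255) does not contain 165.117.130.166
  165.117.0.0/18 (165.117.0.0 - 165.117.63.255) does not contain 165.117.130.166
Longest matching prefix is /17 -> interface eth4.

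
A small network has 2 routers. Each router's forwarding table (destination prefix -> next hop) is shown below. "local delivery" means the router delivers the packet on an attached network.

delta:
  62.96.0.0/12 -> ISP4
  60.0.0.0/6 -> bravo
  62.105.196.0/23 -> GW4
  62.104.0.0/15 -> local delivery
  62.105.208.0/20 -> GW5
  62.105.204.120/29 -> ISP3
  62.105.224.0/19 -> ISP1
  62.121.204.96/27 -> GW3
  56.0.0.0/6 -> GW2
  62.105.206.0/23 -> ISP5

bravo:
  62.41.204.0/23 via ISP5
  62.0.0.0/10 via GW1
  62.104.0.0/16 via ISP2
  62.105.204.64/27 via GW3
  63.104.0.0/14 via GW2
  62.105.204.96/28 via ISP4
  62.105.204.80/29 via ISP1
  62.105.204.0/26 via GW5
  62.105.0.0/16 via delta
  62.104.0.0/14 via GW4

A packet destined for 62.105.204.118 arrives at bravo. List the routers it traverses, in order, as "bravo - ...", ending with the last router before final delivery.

bravo - delta

At bravo: longest match for 62.105.204.118 is 62.105.0.0/16 -> delta
At delta: longest match for 62.105.204.118 is 62.104.0.0/15 -> local delivery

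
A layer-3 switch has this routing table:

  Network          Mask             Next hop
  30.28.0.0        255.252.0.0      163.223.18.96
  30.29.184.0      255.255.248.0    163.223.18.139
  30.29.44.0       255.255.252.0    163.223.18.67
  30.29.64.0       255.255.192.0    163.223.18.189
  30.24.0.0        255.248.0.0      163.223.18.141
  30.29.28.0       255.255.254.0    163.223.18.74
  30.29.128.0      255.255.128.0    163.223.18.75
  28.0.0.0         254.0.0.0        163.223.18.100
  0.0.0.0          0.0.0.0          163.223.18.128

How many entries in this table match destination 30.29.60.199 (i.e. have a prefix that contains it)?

3

Prefixes containing 30.29.60.199:
  0.0.0.0/0 (default, matches everything)
  30.24.0.0/13 (30.24.0.0 - 30.31.255.255)
  30.28.0.0/14 (30.28.0.0 - 30.31.255.255)
Total matching entries: 3.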